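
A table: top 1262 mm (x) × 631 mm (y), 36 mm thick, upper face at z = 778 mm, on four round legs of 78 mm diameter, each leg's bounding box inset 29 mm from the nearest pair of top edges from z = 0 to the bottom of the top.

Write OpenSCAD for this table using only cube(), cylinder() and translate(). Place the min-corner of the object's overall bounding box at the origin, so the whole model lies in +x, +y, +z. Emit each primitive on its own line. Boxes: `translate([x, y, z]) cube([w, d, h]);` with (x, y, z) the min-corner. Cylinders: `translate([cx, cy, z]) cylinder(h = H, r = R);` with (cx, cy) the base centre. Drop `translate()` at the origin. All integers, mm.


translate([0, 0, 742]) cube([1262, 631, 36]);
translate([68, 68, 0]) cylinder(h = 742, r = 39);
translate([1194, 68, 0]) cylinder(h = 742, r = 39);
translate([68, 563, 0]) cylinder(h = 742, r = 39);
translate([1194, 563, 0]) cylinder(h = 742, r = 39);


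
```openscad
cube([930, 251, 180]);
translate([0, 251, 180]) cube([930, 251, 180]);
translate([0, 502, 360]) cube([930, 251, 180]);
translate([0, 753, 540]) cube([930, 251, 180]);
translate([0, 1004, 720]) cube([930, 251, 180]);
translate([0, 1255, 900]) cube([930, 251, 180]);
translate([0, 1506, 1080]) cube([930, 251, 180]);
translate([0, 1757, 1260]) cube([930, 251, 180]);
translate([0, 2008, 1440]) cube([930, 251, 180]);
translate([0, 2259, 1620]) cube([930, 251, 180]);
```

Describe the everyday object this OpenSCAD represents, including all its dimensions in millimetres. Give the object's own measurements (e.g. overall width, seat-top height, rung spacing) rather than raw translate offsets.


A straight staircase of 10 solid steps. Each step is 930 mm wide (x), 251 mm deep (y, the going) and 180 mm tall (the rise). The first step rests on the floor; each subsequent step sits one going further in +y and one rise higher in +z, directly behind and above the previous step with no overlap.


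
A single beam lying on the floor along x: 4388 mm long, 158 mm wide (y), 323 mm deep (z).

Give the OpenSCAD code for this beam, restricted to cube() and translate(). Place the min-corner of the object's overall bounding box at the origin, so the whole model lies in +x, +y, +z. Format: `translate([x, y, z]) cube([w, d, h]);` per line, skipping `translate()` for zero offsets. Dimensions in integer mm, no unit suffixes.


cube([4388, 158, 323]);


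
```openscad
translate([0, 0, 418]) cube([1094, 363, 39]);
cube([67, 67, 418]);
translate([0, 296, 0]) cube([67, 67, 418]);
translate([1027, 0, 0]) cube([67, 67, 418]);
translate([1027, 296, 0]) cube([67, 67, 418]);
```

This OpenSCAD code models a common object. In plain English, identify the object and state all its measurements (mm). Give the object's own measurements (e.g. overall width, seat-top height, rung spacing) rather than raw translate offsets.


A bench: a 1094×363 mm seat slab, 39 mm thick, top at z = 457 mm, on four 67×67 mm square legs flush with the seat corners and standing on z = 0.


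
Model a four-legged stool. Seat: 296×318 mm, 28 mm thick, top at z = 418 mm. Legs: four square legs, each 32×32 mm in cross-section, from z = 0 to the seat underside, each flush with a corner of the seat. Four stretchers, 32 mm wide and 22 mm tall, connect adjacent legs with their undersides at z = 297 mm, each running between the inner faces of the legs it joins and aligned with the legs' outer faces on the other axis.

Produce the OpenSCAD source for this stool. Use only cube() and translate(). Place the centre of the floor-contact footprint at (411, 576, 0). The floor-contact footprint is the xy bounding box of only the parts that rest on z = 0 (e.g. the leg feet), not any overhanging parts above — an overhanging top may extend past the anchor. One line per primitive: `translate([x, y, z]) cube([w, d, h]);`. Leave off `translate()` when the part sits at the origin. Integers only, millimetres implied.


// leg_h = 418 - 28 = 390
// stretcher span = 296 - 2*32 = 232
translate([263, 417, 390]) cube([296, 318, 28]);
translate([263, 417, 0]) cube([32, 32, 390]);
translate([527, 417, 0]) cube([32, 32, 390]);
translate([263, 703, 0]) cube([32, 32, 390]);
translate([527, 703, 0]) cube([32, 32, 390]);
translate([295, 417, 297]) cube([232, 32, 22]);
translate([295, 703, 297]) cube([232, 32, 22]);
translate([263, 449, 297]) cube([32, 254, 22]);
translate([527, 449, 297]) cube([32, 254, 22]);


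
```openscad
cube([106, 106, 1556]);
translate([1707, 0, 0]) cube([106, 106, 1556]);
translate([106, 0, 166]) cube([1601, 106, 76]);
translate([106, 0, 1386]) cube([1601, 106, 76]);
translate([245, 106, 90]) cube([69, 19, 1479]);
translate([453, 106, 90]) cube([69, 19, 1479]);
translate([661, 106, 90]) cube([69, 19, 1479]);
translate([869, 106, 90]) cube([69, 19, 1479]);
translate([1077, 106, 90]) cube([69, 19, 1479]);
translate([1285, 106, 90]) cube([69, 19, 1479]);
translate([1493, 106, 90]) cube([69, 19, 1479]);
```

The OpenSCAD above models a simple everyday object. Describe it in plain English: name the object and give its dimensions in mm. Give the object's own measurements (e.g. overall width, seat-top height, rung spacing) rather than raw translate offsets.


A fence section. Two 106×106 mm posts, 1556 mm tall, stand on the floor with a clear span of 1601 mm between their inner faces. Two horizontal rails of 106×76 mm section span the gap between the posts with their undersides at z = 166 mm and z = 1386 mm, flush with the posts' −y face. 7 pickets, each 69 mm wide, 19 mm thick and 1479 mm tall, are fixed to the +y face of the rails with their bottoms at z = 90 mm, spaced across the span with a 139 mm gap after the −x post and between neighbouring pickets, with 145 mm left before the +x post.


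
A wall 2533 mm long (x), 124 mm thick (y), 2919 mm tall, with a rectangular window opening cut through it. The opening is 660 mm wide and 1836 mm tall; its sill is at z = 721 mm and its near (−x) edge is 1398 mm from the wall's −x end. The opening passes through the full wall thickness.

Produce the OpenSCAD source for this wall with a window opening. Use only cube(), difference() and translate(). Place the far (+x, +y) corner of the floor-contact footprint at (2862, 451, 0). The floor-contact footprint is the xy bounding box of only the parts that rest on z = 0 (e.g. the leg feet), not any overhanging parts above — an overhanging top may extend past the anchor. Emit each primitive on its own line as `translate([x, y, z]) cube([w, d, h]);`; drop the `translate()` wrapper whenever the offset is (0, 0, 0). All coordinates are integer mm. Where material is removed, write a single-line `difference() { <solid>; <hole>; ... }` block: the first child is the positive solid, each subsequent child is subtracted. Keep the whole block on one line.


difference() { translate([329, 327, 0]) cube([2533, 124, 2919]); translate([1727, 327, 721]) cube([660, 124, 1836]); }


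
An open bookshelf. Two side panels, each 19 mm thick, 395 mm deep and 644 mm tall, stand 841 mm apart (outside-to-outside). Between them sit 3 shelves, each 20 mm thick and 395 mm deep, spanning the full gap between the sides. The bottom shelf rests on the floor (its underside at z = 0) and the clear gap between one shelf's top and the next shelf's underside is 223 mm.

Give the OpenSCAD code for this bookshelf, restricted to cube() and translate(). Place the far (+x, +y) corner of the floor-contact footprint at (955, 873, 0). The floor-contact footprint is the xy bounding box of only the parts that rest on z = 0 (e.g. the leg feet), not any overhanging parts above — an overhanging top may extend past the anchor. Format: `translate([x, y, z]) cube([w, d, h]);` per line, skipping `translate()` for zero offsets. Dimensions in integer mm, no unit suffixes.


translate([114, 478, 0]) cube([19, 395, 644]);
translate([936, 478, 0]) cube([19, 395, 644]);
translate([133, 478, 0]) cube([803, 395, 20]);
translate([133, 478, 243]) cube([803, 395, 20]);
translate([133, 478, 486]) cube([803, 395, 20]);


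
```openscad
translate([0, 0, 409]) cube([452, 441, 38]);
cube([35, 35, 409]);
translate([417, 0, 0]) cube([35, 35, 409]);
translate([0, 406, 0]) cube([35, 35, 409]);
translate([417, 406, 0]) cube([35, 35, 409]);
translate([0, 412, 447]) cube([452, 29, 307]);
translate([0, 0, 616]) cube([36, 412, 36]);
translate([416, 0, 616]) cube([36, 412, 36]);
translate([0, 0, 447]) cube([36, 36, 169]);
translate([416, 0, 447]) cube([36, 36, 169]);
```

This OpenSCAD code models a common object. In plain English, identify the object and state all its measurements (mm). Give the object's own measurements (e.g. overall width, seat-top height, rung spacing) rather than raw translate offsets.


A chair. The seat is a 452×441×38 mm slab with its top at z = 447 mm, on four 35×35 mm corner legs (flush with the seat edges, standing on z = 0). A flat backrest 29 mm thick, 307 mm tall, spans the full seat width and rises from the seat top along its +y edge, rear face flush with the rear of the seat. Two armrests of 36×36 mm section run along each side from the seat's front edge to the front of the backrest, top faces 205 mm above the seat top and outer faces flush with the seat's x-edges; a 36×36 mm post under the front of each armrest stands on the seat at the front corner.


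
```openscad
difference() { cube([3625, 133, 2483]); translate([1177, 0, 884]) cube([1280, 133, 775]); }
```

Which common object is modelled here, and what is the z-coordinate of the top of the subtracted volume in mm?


A wall with a window opening. The window head height is 1659 mm.

A wall with a rectangular opening subtracted — a window. Sill at z = 884, opening 775 mm tall, so the head is at 884 + 775 = 1659 mm.


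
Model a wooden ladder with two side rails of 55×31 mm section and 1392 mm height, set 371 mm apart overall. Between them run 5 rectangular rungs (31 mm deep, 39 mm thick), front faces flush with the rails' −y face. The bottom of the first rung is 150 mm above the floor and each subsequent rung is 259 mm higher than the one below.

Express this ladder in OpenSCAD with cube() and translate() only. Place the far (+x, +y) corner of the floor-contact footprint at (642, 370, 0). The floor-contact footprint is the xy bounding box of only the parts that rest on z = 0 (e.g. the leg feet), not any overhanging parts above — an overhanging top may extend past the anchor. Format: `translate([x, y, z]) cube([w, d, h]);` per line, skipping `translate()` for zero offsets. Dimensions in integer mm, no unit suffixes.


// rung span = 371 - 2*55 = 261
// rung[k] z = 150 + k*259
translate([271, 339, 0]) cube([55, 31, 1392]);
translate([587, 339, 0]) cube([55, 31, 1392]);
translate([326, 339, 150]) cube([261, 31, 39]);
translate([326, 339, 409]) cube([261, 31, 39]);
translate([326, 339, 668]) cube([261, 31, 39]);
translate([326, 339, 927]) cube([261, 31, 39]);
translate([326, 339, 1186]) cube([261, 31, 39]);


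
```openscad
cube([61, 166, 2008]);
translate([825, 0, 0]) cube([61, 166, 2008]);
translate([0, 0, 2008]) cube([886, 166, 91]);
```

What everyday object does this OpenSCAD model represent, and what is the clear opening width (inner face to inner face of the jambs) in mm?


A door frame. The clear opening width is 764 mm.

Two 2008 mm tall posts with a header on top — a door frame. The left jamb is 61 mm wide at x = 0; the right jamb starts at x = 825. The clear opening is 825 − 61 = 764 mm.


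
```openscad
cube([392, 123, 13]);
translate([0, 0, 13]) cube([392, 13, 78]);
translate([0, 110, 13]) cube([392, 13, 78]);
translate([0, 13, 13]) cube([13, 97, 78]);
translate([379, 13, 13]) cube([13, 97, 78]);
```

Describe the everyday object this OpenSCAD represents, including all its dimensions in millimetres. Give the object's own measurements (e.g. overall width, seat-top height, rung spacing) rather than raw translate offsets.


An open-topped rectangular box: outside dimensions 392×123×91 mm, with a uniform wall and base thickness of 13 mm. The base is a full 392×123 slab on the floor; four walls sit on top of the base. The front and back walls (the −y and +y sides) span the full width; the two side walls fit between them.


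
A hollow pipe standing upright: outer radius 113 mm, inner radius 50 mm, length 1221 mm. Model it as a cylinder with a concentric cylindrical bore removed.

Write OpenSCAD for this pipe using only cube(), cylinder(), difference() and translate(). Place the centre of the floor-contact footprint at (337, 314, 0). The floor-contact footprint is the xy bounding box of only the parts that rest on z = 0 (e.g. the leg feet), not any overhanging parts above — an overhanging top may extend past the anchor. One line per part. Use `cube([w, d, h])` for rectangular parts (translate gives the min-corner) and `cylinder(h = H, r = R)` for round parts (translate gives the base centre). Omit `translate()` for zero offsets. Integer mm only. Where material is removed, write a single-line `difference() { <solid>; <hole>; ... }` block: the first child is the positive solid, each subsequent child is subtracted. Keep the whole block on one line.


difference() { translate([337, 314, 0]) cylinder(h = 1221, r = 113); translate([337, 314, 0]) cylinder(h = 1221, r = 50); }


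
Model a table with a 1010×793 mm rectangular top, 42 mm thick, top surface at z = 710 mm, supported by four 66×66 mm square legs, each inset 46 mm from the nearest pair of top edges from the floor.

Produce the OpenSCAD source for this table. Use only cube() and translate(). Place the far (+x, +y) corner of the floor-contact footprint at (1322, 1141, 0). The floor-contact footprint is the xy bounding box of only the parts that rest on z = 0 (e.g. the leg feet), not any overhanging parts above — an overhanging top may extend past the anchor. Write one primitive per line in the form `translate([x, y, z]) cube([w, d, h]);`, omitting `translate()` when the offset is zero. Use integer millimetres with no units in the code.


// leg_h = 710 - 42 = 668
translate([358, 394, 668]) cube([1010, 793, 42]);
translate([404, 440, 0]) cube([66, 66, 668]);
translate([1256, 440, 0]) cube([66, 66, 668]);
translate([404, 1075, 0]) cube([66, 66, 668]);
translate([1256, 1075, 0]) cube([66, 66, 668]);


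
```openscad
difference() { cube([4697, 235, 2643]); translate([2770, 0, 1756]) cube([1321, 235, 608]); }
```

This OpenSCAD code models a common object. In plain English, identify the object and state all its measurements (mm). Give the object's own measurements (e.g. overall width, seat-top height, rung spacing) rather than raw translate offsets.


A wall 4697 mm long (x), 235 mm thick (y), 2643 mm tall, with a rectangular window opening cut through it. The opening is 1321 mm wide and 608 mm tall; its sill is at z = 1756 mm and its near (−x) edge is 2770 mm from the wall's −x end. The opening passes through the full wall thickness.


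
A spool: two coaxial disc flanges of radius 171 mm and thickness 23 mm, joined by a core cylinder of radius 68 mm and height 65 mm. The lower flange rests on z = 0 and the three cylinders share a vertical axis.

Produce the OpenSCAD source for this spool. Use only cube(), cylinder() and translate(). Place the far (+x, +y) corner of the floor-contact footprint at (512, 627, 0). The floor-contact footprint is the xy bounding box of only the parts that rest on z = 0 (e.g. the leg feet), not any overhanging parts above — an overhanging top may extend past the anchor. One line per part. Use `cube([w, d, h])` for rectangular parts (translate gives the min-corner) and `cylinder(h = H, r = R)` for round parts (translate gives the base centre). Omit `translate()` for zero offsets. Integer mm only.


translate([341, 456, 0]) cylinder(h = 23, r = 171);
translate([341, 456, 23]) cylinder(h = 65, r = 68);
translate([341, 456, 88]) cylinder(h = 23, r = 171);


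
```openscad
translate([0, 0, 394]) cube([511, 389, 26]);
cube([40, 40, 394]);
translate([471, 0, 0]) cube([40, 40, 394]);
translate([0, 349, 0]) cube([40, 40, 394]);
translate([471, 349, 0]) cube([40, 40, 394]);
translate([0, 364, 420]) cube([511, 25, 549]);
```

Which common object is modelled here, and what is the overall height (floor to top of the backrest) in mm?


A chair. The overall height is 969 mm.

A slab on four corner posts with a tall panel at the back — a chair. The seat slab sits at z = 394 with thickness 26, and the 549 mm backrest starts at the seat top, so the overall height is 394 + 26 + 549 = 969 mm.


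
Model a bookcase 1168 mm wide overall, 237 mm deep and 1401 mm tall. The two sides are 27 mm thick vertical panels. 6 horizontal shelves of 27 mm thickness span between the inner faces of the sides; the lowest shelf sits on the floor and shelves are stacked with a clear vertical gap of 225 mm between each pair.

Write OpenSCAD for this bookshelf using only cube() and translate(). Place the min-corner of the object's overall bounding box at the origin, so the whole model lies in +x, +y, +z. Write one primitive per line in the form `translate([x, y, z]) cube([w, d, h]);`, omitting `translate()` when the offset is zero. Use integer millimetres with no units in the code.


cube([27, 237, 1401]);
translate([1141, 0, 0]) cube([27, 237, 1401]);
translate([27, 0, 0]) cube([1114, 237, 27]);
translate([27, 0, 252]) cube([1114, 237, 27]);
translate([27, 0, 504]) cube([1114, 237, 27]);
translate([27, 0, 756]) cube([1114, 237, 27]);
translate([27, 0, 1008]) cube([1114, 237, 27]);
translate([27, 0, 1260]) cube([1114, 237, 27]);


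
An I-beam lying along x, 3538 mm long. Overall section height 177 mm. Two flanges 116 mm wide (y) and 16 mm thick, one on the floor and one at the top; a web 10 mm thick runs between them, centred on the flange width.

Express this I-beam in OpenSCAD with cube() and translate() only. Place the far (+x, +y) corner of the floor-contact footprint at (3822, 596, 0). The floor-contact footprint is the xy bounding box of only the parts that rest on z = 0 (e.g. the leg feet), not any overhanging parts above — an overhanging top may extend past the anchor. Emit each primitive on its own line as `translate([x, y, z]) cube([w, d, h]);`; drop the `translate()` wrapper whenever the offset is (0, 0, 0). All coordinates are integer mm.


translate([284, 480, 0]) cube([3538, 116, 16]);
translate([284, 533, 16]) cube([3538, 10, 145]);
translate([284, 480, 161]) cube([3538, 116, 16]);


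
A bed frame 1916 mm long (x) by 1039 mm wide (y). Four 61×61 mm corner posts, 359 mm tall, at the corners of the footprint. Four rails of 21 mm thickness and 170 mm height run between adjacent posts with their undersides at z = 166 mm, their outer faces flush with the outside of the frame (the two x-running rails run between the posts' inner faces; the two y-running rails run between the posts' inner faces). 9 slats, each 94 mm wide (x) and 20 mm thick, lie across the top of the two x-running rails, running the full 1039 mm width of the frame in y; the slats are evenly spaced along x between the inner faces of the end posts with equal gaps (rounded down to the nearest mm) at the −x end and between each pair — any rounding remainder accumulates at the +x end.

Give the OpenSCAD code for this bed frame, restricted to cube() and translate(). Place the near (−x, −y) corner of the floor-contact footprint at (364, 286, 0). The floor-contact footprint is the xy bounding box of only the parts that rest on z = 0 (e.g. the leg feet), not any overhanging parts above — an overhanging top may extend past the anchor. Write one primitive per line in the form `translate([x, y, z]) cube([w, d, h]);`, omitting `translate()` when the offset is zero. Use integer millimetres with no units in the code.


translate([364, 286, 0]) cube([61, 61, 359]);
translate([364, 1264, 0]) cube([61, 61, 359]);
translate([2219, 286, 0]) cube([61, 61, 359]);
translate([2219, 1264, 0]) cube([61, 61, 359]);
translate([425, 286, 166]) cube([1794, 21, 170]);
translate([425, 1304, 166]) cube([1794, 21, 170]);
translate([364, 347, 166]) cube([21, 917, 170]);
translate([2259, 347, 166]) cube([21, 917, 170]);
translate([519, 286, 336]) cube([94, 1039, 20]);
translate([707, 286, 336]) cube([94, 1039, 20]);
translate([895, 286, 336]) cube([94, 1039, 20]);
translate([1083, 286, 336]) cube([94, 1039, 20]);
translate([1271, 286, 336]) cube([94, 1039, 20]);
translate([1459, 286, 336]) cube([94, 1039, 20]);
translate([1647, 286, 336]) cube([94, 1039, 20]);
translate([1835, 286, 336]) cube([94, 1039, 20]);
translate([2023, 286, 336]) cube([94, 1039, 20]);


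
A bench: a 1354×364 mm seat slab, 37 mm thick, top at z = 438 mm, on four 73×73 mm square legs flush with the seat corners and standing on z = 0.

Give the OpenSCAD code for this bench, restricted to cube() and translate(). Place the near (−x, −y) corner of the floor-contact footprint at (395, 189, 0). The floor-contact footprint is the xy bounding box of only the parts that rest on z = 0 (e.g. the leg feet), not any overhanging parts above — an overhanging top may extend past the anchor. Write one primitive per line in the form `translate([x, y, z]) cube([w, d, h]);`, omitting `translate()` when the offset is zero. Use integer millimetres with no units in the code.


translate([395, 189, 401]) cube([1354, 364, 37]);
translate([395, 189, 0]) cube([73, 73, 401]);
translate([395, 480, 0]) cube([73, 73, 401]);
translate([1676, 189, 0]) cube([73, 73, 401]);
translate([1676, 480, 0]) cube([73, 73, 401]);


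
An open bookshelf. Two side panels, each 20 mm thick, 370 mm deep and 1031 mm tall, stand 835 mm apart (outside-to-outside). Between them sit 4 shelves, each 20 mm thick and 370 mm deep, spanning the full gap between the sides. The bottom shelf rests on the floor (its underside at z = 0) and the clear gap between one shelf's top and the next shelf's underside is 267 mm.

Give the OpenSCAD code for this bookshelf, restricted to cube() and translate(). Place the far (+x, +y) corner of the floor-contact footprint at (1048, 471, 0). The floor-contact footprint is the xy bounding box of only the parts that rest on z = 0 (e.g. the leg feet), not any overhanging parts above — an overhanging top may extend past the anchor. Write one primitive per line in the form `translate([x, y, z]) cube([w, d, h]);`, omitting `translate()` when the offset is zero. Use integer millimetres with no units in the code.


translate([213, 101, 0]) cube([20, 370, 1031]);
translate([1028, 101, 0]) cube([20, 370, 1031]);
translate([233, 101, 0]) cube([795, 370, 20]);
translate([233, 101, 287]) cube([795, 370, 20]);
translate([233, 101, 574]) cube([795, 370, 20]);
translate([233, 101, 861]) cube([795, 370, 20]);


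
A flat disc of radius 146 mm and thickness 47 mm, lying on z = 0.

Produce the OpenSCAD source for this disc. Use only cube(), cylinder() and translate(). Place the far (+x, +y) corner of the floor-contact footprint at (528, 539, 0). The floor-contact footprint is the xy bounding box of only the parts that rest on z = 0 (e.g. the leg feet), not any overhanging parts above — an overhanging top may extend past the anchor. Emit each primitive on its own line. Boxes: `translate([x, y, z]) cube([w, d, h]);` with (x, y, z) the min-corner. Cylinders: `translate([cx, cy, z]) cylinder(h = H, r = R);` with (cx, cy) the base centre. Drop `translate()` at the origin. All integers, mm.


translate([382, 393, 0]) cylinder(h = 47, r = 146);


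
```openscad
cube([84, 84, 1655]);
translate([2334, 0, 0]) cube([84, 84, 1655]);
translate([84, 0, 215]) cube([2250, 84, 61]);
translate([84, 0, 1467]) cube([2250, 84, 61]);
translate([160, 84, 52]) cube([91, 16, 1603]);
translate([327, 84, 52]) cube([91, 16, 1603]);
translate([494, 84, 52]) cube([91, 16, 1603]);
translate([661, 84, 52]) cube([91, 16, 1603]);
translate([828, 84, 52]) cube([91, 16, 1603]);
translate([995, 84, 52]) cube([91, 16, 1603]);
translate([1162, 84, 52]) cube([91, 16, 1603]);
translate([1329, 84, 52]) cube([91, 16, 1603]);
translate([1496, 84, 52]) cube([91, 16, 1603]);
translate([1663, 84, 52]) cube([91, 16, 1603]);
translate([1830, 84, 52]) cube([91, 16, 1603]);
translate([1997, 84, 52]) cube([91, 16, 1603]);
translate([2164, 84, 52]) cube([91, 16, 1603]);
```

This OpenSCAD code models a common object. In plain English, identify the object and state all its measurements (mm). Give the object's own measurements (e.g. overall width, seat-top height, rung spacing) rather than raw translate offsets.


A fence section. Two 84×84 mm posts, 1655 mm tall, stand on the floor with a clear span of 2250 mm between their inner faces. Two horizontal rails of 84×61 mm section span the gap between the posts with their undersides at z = 215 mm and z = 1467 mm, flush with the posts' −y face. 13 pickets, each 91 mm wide, 16 mm thick and 1603 mm tall, are fixed to the +y face of the rails with their bottoms at z = 52 mm, spaced across the span with a 76 mm gap after the −x post and between neighbouring pickets, with 79 mm left before the +x post.


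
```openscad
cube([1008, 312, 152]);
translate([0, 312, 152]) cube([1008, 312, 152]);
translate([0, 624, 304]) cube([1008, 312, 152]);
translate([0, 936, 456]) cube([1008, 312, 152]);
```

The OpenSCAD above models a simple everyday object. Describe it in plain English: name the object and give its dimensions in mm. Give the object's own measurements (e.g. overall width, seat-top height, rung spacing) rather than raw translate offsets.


A straight staircase of 4 solid steps. Each step is 1008 mm wide (x), 312 mm deep (y, the going) and 152 mm tall (the rise). The first step rests on the floor; each subsequent step sits one going further in +y and one rise higher in +z, directly behind and above the previous step with no overlap.


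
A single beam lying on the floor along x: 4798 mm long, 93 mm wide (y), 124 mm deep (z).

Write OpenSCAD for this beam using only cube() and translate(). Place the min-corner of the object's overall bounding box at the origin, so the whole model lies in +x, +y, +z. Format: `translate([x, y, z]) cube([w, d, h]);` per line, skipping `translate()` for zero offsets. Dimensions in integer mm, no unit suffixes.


cube([4798, 93, 124]);


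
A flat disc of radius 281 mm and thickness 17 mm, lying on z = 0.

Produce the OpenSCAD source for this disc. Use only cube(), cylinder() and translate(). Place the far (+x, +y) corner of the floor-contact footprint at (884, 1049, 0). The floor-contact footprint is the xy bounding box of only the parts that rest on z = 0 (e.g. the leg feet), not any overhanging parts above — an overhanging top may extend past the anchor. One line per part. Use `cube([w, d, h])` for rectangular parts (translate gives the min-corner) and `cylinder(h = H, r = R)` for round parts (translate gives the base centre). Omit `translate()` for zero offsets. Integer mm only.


translate([603, 768, 0]) cylinder(h = 17, r = 281);


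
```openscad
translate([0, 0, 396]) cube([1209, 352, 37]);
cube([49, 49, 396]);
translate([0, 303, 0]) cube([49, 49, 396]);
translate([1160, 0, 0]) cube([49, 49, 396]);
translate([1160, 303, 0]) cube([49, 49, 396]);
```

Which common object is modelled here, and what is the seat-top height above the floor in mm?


A bench. The seat-top height is 433 mm.

A long slab on four corner posts — a bench. The slab sits at z = 396 with thickness 37, so the top is 396 + 37 = 433 mm.


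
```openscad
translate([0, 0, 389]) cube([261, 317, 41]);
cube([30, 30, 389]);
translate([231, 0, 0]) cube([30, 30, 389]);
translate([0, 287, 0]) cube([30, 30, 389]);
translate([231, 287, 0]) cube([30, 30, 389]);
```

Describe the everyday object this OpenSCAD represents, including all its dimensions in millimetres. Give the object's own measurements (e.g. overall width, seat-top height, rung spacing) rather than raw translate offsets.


A four-legged stool. The seat is a 261×317×41 mm slab whose top surface is at z = 430 mm; four square legs, each 30×30 mm in cross-section, run from the floor (z = 0) to the underside of the seat, each flush with a corner of the seat.


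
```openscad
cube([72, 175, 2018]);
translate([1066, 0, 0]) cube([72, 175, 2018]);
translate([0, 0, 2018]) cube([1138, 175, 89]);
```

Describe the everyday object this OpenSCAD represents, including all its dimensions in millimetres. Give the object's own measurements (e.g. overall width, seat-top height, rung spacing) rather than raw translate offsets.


A door frame. The clear opening is 994 mm wide and 2018 mm high. Two 72 mm wide jambs, 175 mm deep, stand either side of the opening from the floor to the top of the opening. A 89 mm thick head sits across the top of both jambs, spanning the full outside width of the frame.


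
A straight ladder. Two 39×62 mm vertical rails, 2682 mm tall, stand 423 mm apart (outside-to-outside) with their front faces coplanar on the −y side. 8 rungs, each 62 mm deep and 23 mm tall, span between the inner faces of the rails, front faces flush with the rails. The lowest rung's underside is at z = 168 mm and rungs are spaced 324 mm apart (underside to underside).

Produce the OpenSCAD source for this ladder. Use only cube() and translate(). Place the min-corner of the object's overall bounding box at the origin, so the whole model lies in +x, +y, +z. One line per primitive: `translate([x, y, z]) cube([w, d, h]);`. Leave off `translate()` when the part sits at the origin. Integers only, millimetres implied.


cube([39, 62, 2682]);
translate([384, 0, 0]) cube([39, 62, 2682]);
translate([39, 0, 168]) cube([345, 62, 23]);
translate([39, 0, 492]) cube([345, 62, 23]);
translate([39, 0, 816]) cube([345, 62, 23]);
translate([39, 0, 1140]) cube([345, 62, 23]);
translate([39, 0, 1464]) cube([345, 62, 23]);
translate([39, 0, 1788]) cube([345, 62, 23]);
translate([39, 0, 2112]) cube([345, 62, 23]);
translate([39, 0, 2436]) cube([345, 62, 23]);


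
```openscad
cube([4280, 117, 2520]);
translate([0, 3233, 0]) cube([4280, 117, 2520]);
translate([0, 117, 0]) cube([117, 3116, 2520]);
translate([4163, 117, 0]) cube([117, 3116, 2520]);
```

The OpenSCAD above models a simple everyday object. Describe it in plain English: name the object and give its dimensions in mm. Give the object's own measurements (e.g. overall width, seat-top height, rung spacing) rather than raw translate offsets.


The wall frame of a small rectangular building: four walls, each 2520 mm tall and 117 mm thick, enclosing a footprint 4280 mm (x) by 3350 mm (y) outside-to-outside, with no floor or roof. The front and back walls (the −y and +y sides) span the full width; the two side walls fit between them.


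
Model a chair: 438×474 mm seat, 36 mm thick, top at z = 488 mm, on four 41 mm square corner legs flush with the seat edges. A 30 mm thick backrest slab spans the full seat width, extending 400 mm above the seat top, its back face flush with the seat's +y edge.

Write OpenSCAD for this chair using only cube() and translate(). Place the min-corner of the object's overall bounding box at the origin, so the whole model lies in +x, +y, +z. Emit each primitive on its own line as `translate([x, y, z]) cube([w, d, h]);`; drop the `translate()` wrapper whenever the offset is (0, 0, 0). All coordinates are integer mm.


translate([0, 0, 452]) cube([438, 474, 36]);
cube([41, 41, 452]);
translate([397, 0, 0]) cube([41, 41, 452]);
translate([0, 433, 0]) cube([41, 41, 452]);
translate([397, 433, 0]) cube([41, 41, 452]);
translate([0, 444, 488]) cube([438, 30, 400]);


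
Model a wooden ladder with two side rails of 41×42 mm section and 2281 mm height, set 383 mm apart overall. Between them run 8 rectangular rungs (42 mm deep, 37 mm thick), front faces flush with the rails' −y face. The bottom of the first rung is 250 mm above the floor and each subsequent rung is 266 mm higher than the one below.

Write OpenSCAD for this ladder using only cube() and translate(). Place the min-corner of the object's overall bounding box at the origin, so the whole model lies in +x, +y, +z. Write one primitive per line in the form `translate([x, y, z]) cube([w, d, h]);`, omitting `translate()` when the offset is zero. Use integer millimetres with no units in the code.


cube([41, 42, 2281]);
translate([342, 0, 0]) cube([41, 42, 2281]);
translate([41, 0, 250]) cube([301, 42, 37]);
translate([41, 0, 516]) cube([301, 42, 37]);
translate([41, 0, 782]) cube([301, 42, 37]);
translate([41, 0, 1048]) cube([301, 42, 37]);
translate([41, 0, 1314]) cube([301, 42, 37]);
translate([41, 0, 1580]) cube([301, 42, 37]);
translate([41, 0, 1846]) cube([301, 42, 37]);
translate([41, 0, 2112]) cube([301, 42, 37]);


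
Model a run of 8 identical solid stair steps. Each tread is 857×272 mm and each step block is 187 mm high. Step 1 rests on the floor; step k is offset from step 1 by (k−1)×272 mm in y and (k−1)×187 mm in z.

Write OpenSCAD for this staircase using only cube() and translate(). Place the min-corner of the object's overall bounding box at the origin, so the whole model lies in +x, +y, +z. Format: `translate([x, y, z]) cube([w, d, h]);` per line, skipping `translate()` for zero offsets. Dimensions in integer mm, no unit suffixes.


cube([857, 272, 187]);
translate([0, 272, 187]) cube([857, 272, 187]);
translate([0, 544, 374]) cube([857, 272, 187]);
translate([0, 816, 561]) cube([857, 272, 187]);
translate([0, 1088, 748]) cube([857, 272, 187]);
translate([0, 1360, 935]) cube([857, 272, 187]);
translate([0, 1632, 1122]) cube([857, 272, 187]);
translate([0, 1904, 1309]) cube([857, 272, 187]);


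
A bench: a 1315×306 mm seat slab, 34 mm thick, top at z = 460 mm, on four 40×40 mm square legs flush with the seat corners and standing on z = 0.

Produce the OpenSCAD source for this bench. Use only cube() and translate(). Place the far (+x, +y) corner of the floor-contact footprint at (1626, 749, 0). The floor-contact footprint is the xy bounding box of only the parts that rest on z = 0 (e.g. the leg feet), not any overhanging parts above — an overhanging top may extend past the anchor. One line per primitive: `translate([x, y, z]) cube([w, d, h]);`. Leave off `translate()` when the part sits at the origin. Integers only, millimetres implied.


// leg_h = 460 − 34 = 426
translate([311, 443, 426]) cube([1315, 306, 34]);
translate([311, 443, 0]) cube([40, 40, 426]);
translate([311, 709, 0]) cube([40, 40, 426]);
translate([1586, 443, 0]) cube([40, 40, 426]);
translate([1586, 709, 0]) cube([40, 40, 426]);


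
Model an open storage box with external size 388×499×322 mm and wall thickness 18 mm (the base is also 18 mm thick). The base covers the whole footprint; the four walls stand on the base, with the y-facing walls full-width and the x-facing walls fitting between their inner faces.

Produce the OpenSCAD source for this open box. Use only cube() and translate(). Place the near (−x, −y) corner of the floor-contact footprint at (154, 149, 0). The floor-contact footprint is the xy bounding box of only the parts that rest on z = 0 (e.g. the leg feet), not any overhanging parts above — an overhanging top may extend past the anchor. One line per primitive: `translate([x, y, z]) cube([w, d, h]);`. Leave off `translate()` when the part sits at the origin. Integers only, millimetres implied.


translate([154, 149, 0]) cube([388, 499, 18]);
translate([154, 149, 18]) cube([388, 18, 304]);
translate([154, 630, 18]) cube([388, 18, 304]);
translate([154, 167, 18]) cube([18, 463, 304]);
translate([524, 167, 18]) cube([18, 463, 304]);


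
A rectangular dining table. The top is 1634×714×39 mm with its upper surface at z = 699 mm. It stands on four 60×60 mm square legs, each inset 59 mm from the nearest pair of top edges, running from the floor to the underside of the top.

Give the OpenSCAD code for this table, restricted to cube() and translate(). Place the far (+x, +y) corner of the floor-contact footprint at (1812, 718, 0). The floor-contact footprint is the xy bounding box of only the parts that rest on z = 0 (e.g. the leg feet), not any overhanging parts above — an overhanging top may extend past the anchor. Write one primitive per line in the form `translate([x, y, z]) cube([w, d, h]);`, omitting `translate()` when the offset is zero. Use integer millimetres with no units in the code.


// leg_h = 699 - 39 = 660
translate([237, 63, 660]) cube([1634, 714, 39]);
translate([296, 122, 0]) cube([60, 60, 660]);
translate([1752, 122, 0]) cube([60, 60, 660]);
translate([296, 658, 0]) cube([60, 60, 660]);
translate([1752, 658, 0]) cube([60, 60, 660]);


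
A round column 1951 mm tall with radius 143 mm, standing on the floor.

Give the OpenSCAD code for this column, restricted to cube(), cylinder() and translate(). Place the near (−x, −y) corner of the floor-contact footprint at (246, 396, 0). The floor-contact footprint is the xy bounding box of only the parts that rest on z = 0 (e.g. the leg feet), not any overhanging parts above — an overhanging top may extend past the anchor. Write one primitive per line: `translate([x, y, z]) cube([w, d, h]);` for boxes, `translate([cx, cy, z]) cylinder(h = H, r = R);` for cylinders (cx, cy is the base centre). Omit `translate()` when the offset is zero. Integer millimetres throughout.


translate([389, 539, 0]) cylinder(h = 1951, r = 143);


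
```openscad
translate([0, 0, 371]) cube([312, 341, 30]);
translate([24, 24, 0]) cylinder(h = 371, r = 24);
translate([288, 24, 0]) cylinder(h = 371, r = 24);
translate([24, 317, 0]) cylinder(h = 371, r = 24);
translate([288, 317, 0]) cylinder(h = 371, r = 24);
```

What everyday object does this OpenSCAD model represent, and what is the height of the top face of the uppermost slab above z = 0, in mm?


A stool. The seat height is 401 mm.

A 312×341×30 slab at z = 371 on four corner cylinders — a stool. The seat top is 371 + 30 = 401 mm.


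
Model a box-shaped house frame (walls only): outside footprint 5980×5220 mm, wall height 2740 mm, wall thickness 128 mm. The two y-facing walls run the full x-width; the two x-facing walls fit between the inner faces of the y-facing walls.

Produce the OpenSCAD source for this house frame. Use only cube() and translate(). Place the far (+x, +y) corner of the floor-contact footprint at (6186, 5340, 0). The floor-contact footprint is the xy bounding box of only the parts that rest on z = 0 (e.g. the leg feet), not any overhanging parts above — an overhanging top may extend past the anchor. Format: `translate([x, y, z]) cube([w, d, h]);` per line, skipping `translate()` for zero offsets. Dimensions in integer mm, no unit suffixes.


translate([206, 120, 0]) cube([5980, 128, 2740]);
translate([206, 5212, 0]) cube([5980, 128, 2740]);
translate([206, 248, 0]) cube([128, 4964, 2740]);
translate([6058, 248, 0]) cube([128, 4964, 2740]);


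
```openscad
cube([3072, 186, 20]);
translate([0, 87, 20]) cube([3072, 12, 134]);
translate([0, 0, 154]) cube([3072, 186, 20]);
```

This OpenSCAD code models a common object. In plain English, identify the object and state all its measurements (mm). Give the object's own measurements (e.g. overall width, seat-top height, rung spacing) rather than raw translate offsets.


An I-beam lying along x, 3072 mm long. Overall section height 174 mm. Two flanges 186 mm wide (y) and 20 mm thick, one on the floor and one at the top; a web 12 mm thick runs between them, centred on the flange width.


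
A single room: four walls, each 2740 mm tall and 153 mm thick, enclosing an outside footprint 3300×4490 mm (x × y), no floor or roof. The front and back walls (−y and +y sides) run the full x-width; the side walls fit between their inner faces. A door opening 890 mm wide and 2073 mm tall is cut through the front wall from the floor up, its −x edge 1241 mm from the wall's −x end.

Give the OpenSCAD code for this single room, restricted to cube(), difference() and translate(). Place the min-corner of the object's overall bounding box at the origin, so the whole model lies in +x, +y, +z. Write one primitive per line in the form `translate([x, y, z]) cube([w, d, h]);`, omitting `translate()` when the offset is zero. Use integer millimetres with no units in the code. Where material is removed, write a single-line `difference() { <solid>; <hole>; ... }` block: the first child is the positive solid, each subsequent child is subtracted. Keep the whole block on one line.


difference() { cube([3300, 153, 2740]); translate([1241, 0, 0]) cube([890, 153, 2073]); }
translate([0, 4337, 0]) cube([3300, 153, 2740]);
translate([0, 153, 0]) cube([153, 4184, 2740]);
translate([3147, 153, 0]) cube([153, 4184, 2740]);
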